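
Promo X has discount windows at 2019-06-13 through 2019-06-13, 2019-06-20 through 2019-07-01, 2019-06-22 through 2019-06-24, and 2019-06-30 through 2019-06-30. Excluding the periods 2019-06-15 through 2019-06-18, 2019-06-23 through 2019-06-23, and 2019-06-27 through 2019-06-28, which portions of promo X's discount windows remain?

2019-06-13 through 2019-06-13, 2019-06-20 through 2019-06-22, 2019-06-24 through 2019-06-26, 2019-06-29 through 2019-07-01

Merge the first list: 2019-06-13 through 2019-06-13, 2019-06-20 through 2019-07-01.
2019-06-13 through 2019-06-13 is untouched.
2019-06-20 through 2019-07-01 with B removed leaves 2019-06-20 through 2019-06-22, 2019-06-24 through 2019-06-26, 2019-06-29 through 2019-07-01.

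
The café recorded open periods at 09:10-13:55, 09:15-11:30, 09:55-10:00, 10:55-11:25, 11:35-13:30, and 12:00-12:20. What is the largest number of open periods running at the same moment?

Sweep endpoints in order; track running count of active intervals.
Peak of 3 reached at 09:55.

3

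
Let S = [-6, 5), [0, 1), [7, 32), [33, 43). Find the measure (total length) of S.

46

Merged: [-6, 5), [7, 32), [33, 43).
Lengths: 11 + 25 + 10 = 46.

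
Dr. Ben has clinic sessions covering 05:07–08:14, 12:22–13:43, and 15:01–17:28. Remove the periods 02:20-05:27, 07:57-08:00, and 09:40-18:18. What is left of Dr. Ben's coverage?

05:07–08:14 \ B = 05:27–07:57, 08:00–08:14.
12:22–13:43: entirely removed.
15:01–17:28: entirely removed.

05:27–07:57, 08:00–08:14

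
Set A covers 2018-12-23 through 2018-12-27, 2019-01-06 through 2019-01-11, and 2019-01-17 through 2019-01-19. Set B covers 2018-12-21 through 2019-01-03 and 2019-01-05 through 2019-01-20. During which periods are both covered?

2018-12-23 through 2018-12-27 meets the second set on 2018-12-23 through 2018-12-27.
2019-01-06 through 2019-01-11 meets the second set on 2019-01-06 through 2019-01-11.
2019-01-17 through 2019-01-19 meets the second set on 2019-01-17 through 2019-01-19.

2018-12-23 through 2018-12-27, 2019-01-06 through 2019-01-11, 2019-01-17 through 2019-01-19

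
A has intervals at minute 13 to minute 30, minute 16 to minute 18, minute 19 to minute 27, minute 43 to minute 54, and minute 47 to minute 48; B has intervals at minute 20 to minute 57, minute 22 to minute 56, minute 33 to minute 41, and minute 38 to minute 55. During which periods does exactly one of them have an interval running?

First set merges to minute 13 to minute 30, minute 43 to minute 54.
Second set merges to minute 20 to minute 57.
A but not B: minute 13 to minute 20.
B but not A: minute 30 to minute 43, minute 54 to minute 57.
Combining gives A △ B.

minute 13 to minute 20, minute 30 to minute 43, minute 54 to minute 57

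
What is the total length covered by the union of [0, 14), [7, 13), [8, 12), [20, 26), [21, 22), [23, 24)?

Merged: [0, 14), [20, 26).
Lengths: 14 + 6 = 20.

20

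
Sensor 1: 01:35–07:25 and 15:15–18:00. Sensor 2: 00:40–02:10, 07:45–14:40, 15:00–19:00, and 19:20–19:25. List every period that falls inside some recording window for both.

01:35–07:25 ∩ B → 01:35–02:10.
15:15–18:00 ∩ B → 15:15–18:00.

01:35–02:10, 15:15–18:00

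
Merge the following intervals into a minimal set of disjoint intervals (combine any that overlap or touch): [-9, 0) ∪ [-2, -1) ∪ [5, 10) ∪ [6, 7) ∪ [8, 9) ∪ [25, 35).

[-9, 0) ∪ [5, 10) ∪ [25, 35)

[-2, -1) overlaps/touches [-9, 0) → extend to [-9, 0).
[5, 10) is disjoint → start new block.
[6, 7) overlaps/touches [5, 10) → extend to [5, 10).
[8, 9) overlaps/touches [5, 10) → extend to [5, 10).
[25, 35) is disjoint → start new block.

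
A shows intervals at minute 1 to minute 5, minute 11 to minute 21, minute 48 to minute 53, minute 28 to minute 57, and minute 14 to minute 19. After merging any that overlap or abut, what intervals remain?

Sort by start: minute 1 to minute 5, minute 11 to minute 21, minute 14 to minute 19, minute 28 to minute 57, minute 48 to minute 53.
minute 11 to minute 21 is disjoint → start new block.
minute 14 to minute 19 overlaps/touches minute 11 to minute 21 → extend to minute 11 to minute 21.
minute 28 to minute 57 is disjoint → start new block.
minute 48 to minute 53 overlaps/touches minute 28 to minute 57 → extend to minute 28 to minute 57.

minute 1 to minute 5, minute 11 to minute 21, minute 28 to minute 57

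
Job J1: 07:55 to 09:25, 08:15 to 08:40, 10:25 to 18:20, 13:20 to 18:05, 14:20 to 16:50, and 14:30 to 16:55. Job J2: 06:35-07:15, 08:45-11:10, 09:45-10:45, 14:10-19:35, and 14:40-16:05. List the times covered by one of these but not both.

Merge the first list: 07:55–09:25, 10:25–18:20.
Merge the second list: 06:35–07:15, 08:45–11:10, 14:10–19:35.
A \ B = 07:55–08:45, 11:10–14:10.
B \ A = 06:35–07:15, 09:25–10:25, 18:20–19:35.
Union of the two gives the symmetric difference.

06:35–07:15, 07:55–08:45, 09:25–10:25, 11:10–14:10, 18:20–19:35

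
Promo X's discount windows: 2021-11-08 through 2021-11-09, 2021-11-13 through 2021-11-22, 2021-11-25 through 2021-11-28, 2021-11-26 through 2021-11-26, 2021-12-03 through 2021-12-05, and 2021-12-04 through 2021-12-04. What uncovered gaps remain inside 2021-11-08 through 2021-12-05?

The merged coverage is 2021-11-08 through 2021-11-09, 2021-11-13 through 2021-11-22, 2021-11-25 through 2021-11-28, 2021-12-03 through 2021-12-05.
Uncovered inside 2021-11-08 through 2021-12-05: 2021-11-10 through 2021-11-12, 2021-11-23 through 2021-11-24, 2021-11-29 through 2021-12-02.

2021-11-10 through 2021-11-12, 2021-11-23 through 2021-11-24, 2021-11-29 through 2021-12-02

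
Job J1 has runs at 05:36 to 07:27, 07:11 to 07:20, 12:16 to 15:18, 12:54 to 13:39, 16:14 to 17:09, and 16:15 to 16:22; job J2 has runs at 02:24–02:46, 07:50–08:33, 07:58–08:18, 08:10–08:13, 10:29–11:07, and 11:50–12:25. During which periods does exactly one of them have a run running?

02:24–02:46, 05:36–07:27, 07:50–08:33, 10:29–11:07, 11:50–12:16, 12:25–15:18, 16:14–17:09

A, merged: 05:36–07:27, 12:16–15:18, 16:14–17:09.
B, merged: 02:24–02:46, 07:50–08:33, 10:29–11:07, 11:50–12:25.
A \ B = 05:36–07:27, 12:25–15:18, 16:14–17:09.
B \ A = 02:24–02:46, 07:50–08:33, 10:29–11:07, 11:50–12:16.
Union of the two gives the symmetric difference.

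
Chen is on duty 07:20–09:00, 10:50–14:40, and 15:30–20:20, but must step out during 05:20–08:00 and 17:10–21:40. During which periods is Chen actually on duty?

07:20–09:00 with B removed leaves 08:00–09:00.
10:50–14:40 is untouched.
15:30–20:20 with B removed leaves 15:30–17:10.

08:00–09:00, 10:50–14:40, 15:30–17:10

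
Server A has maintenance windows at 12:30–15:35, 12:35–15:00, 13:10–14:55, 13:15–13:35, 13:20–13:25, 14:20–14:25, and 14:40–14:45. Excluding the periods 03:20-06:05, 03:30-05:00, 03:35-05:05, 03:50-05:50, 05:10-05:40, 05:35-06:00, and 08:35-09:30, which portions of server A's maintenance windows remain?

12:30–15:35

A, merged: 12:30–15:35.
B, merged: 03:20–06:05, 08:35–09:30.
12:30–15:35: no B overlap → unchanged.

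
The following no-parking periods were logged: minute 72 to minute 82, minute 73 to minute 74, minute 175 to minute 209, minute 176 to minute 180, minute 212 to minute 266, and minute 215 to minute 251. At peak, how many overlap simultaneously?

2

At minute 73, 2 of the intervals are simultaneously active.
No point has more.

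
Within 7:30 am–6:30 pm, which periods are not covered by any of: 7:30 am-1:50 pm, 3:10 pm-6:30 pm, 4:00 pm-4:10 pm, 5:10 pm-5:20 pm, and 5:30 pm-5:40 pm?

1:50 pm–3:10 pm

Covered (merged): 7:30 am–1:50 pm, 3:10 pm–6:30 pm.
Complement within 7:30 am–6:30 pm: 1:50 pm–3:10 pm.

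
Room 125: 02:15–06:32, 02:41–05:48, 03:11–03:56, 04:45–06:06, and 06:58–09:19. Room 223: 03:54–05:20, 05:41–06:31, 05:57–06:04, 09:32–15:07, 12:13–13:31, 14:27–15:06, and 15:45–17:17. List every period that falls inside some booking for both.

First set merges to 02:15–06:32, 06:58–09:19.
Second set merges to 03:54–05:20, 05:41–06:31, 09:32–15:07, 15:45–17:17.
02:15–06:32 overlaps B on 03:54–05:20, 05:41–06:31.
06:58–09:19 falls entirely outside B.

03:54–05:20, 05:41–06:31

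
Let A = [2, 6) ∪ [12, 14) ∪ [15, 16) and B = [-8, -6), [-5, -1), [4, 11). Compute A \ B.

[2, 4) ∪ [12, 14) ∪ [15, 16)

[2, 6) minus B → [2, 4).
[12, 14): no B overlap → unchanged.
[15, 16): no B overlap → unchanged.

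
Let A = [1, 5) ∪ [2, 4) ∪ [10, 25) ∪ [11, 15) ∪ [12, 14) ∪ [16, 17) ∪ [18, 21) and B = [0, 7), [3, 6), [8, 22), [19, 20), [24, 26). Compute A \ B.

A, merged: [1, 5), [10, 25).
B, merged: [0, 7), [8, 22), [24, 26).
[1, 5) lies entirely inside B → drops out.
[10, 25) with B removed leaves [22, 24).

[22, 24)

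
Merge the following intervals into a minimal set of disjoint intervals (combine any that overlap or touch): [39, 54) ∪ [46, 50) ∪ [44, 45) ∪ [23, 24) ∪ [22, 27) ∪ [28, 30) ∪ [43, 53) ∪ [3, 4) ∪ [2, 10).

Sort by start: [2, 10), [3, 4), [22, 27), [23, 24), [28, 30), [39, 54), [43, 53), [44, 45), [46, 50).
[3, 4) overlaps/touches [2, 10) → extend to [2, 10).
[22, 27) is disjoint → start new block.
[23, 24) overlaps/touches [22, 27) → extend to [22, 27).
[28, 30) is disjoint → start new block.
[39, 54) is disjoint → start new block.
[43, 53) overlaps/touches [39, 54) → extend to [39, 54).
[44, 45) overlaps/touches [39, 54) → extend to [39, 54).
[46, 50) overlaps/touches [39, 54) → extend to [39, 54).

[2, 10) ∪ [22, 27) ∪ [28, 30) ∪ [39, 54)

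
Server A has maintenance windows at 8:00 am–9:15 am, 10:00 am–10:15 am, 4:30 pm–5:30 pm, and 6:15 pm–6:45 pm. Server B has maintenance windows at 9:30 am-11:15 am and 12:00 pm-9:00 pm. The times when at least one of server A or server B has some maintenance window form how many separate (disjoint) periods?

A ∪ B = 8:00 am–9:15 am, 9:30 am–11:15 am, 12:00 pm–9:00 pm.
That is 3 disjoint pieces.

3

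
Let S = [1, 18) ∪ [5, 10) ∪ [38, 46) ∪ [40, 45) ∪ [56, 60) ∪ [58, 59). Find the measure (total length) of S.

Merged: [1, 18), [38, 46), [56, 60).
Lengths: 17 + 8 + 4 = 29.

29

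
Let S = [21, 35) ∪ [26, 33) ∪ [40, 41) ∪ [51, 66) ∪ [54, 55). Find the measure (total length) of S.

Merged: [21, 35), [40, 41), [51, 66).
Lengths: 14 + 1 + 15 = 30.

30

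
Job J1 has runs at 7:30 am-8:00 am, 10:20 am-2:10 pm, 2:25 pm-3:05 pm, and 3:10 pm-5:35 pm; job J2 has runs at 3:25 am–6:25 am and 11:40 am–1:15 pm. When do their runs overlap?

7:30 am–8:00 am: no overlap with the second set.
10:20 am–2:10 pm meets the second set on 11:40 am–1:15 pm.
2:25 pm–3:05 pm: no overlap with the second set.
3:10 pm–5:35 pm: no overlap with the second set.

11:40 am–1:15 pm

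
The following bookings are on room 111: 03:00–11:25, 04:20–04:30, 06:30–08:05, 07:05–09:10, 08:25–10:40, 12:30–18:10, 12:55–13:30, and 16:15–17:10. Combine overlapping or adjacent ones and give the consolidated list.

04:20–04:30 overlaps/touches 03:00–11:25 → extend to 03:00–11:25.
06:30–08:05 overlaps/touches 03:00–11:25 → extend to 03:00–11:25.
07:05–09:10 overlaps/touches 03:00–11:25 → extend to 03:00–11:25.
08:25–10:40 overlaps/touches 03:00–11:25 → extend to 03:00–11:25.
12:30–18:10 is disjoint → start new block.
12:55–13:30 overlaps/touches 12:30–18:10 → extend to 12:30–18:10.
16:15–17:10 overlaps/touches 12:30–18:10 → extend to 12:30–18:10.

03:00–11:25, 12:30–18:10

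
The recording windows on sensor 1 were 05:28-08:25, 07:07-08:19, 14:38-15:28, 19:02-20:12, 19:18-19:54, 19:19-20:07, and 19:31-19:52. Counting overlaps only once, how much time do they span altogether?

Merged: 05:28–08:25, 14:38–15:28, 19:02–20:12.
Lengths: 2 h 57 min + 50 min + 1 h 10 min = 4 h 57 min.

4 h 57 min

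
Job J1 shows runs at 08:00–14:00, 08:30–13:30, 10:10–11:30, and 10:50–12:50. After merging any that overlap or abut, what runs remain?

08:30–13:30 overlaps/touches 08:00–14:00 → extend to 08:00–14:00.
10:10–11:30 overlaps/touches 08:00–14:00 → extend to 08:00–14:00.
10:50–12:50 overlaps/touches 08:00–14:00 → extend to 08:00–14:00.

08:00–14:00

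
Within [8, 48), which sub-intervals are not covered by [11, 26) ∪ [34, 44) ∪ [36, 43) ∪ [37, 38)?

The merged coverage is [11, 26), [34, 44).
Uncovered inside [8, 48): [8, 11), [26, 34), [44, 48).

[8, 11) ∪ [26, 34) ∪ [44, 48)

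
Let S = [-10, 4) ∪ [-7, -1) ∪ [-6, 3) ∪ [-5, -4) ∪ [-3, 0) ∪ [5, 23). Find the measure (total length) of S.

32

Merged: [-10, 4), [5, 23).
Lengths: 14 + 18 = 32.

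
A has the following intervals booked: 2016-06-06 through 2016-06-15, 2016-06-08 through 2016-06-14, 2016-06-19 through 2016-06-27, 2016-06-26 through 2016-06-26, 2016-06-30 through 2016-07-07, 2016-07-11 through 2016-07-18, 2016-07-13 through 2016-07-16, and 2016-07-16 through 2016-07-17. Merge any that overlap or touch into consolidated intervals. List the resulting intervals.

2016-06-06 through 2016-06-15, 2016-06-19 through 2016-06-27, 2016-06-30 through 2016-07-07, 2016-07-11 through 2016-07-18

2016-06-08 through 2016-06-14 overlaps/touches 2016-06-06 through 2016-06-15 → extend to 2016-06-06 through 2016-06-15.
2016-06-19 through 2016-06-27 is disjoint → start new block.
2016-06-26 through 2016-06-26 overlaps/touches 2016-06-19 through 2016-06-27 → extend to 2016-06-19 through 2016-06-27.
2016-06-30 through 2016-07-07 is disjoint → start new block.
2016-07-11 through 2016-07-18 is disjoint → start new block.
2016-07-13 through 2016-07-16 overlaps/touches 2016-07-11 through 2016-07-18 → extend to 2016-07-11 through 2016-07-18.
2016-07-16 through 2016-07-17 overlaps/touches 2016-07-11 through 2016-07-18 → extend to 2016-07-11 through 2016-07-18.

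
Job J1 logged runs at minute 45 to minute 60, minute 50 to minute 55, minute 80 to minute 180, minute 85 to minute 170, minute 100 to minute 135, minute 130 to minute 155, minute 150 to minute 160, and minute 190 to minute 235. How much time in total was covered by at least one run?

Merged: minute 45 to minute 60, minute 80 to minute 180, minute 190 to minute 235.
Lengths: 15 minutes + 100 minutes + 45 minutes = 160 minutes.

160 minutes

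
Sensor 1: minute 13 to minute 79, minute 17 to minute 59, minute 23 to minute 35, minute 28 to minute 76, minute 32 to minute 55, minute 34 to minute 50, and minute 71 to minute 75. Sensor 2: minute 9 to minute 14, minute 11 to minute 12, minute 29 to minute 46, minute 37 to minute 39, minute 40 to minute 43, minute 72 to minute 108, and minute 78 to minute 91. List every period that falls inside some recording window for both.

Merge the first list: minute 13 to minute 79.
Merge the second list: minute 9 to minute 14, minute 29 to minute 46, minute 72 to minute 108.
minute 13 to minute 79 meets the second set on minute 13 to minute 14, minute 29 to minute 46, minute 72 to minute 79.

minute 13 to minute 14, minute 29 to minute 46, minute 72 to minute 79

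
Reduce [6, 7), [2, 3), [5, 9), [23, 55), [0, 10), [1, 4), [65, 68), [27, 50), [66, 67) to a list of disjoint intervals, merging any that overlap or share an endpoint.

[0, 10) ∪ [23, 55) ∪ [65, 68)

Sort by start: [0, 10), [1, 4), [2, 3), [5, 9), [6, 7), [23, 55), [27, 50), [65, 68), [66, 67).
[1, 4) overlaps/touches [0, 10) → extend to [0, 10).
[2, 3) overlaps/touches [0, 10) → extend to [0, 10).
[5, 9) overlaps/touches [0, 10) → extend to [0, 10).
[6, 7) overlaps/touches [0, 10) → extend to [0, 10).
[23, 55) is disjoint → start new block.
[27, 50) overlaps/touches [23, 55) → extend to [23, 55).
[65, 68) is disjoint → start new block.
[66, 67) overlaps/touches [65, 68) → extend to [65, 68).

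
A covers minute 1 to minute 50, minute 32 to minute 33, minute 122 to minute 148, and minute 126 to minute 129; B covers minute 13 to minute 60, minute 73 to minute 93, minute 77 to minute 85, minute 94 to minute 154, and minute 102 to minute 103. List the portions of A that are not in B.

minute 1 to minute 13

Merge the first list: minute 1 to minute 50, minute 122 to minute 148.
Merge the second list: minute 13 to minute 60, minute 73 to minute 93, minute 94 to minute 154.
minute 1 to minute 50 \ B = minute 1 to minute 13.
minute 122 to minute 148: entirely removed.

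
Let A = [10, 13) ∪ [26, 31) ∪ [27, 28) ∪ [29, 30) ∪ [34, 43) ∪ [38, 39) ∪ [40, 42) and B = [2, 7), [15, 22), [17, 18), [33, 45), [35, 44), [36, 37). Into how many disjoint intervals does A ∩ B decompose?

Merge the first list: [10, 13), [26, 31), [34, 43).
Merge the second list: [2, 7), [15, 22), [33, 45).
A ∩ B = [34, 43).
That is 1 disjoint piece.

1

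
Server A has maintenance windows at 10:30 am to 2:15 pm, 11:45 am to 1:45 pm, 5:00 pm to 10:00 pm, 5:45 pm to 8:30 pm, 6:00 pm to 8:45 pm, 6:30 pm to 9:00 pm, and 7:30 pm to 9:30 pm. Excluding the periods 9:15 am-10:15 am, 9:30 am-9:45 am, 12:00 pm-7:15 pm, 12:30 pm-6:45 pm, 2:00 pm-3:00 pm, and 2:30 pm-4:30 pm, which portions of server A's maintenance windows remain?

10:30 am-12:00 pm, 7:15 pm-10:00 pm

First set merges to 10:30 am-2:15 pm, 5:00 pm-10:00 pm.
Second set merges to 9:15 am-10:15 am, 12:00 pm-7:15 pm.
10:30 am-2:15 pm with B removed leaves 10:30 am-12:00 pm.
5:00 pm-10:00 pm with B removed leaves 7:15 pm-10:00 pm.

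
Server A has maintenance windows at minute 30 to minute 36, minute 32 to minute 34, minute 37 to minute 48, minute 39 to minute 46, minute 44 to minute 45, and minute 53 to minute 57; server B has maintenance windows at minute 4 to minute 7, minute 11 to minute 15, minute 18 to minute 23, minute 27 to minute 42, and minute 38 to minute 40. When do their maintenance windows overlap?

minute 30 to minute 36, minute 37 to minute 42

Merge the first list: minute 30 to minute 36, minute 37 to minute 48, minute 53 to minute 57.
Merge the second list: minute 4 to minute 7, minute 11 to minute 15, minute 18 to minute 23, minute 27 to minute 42.
minute 30 to minute 36 overlaps B on minute 30 to minute 36.
minute 37 to minute 48 overlaps B on minute 37 to minute 42.
minute 53 to minute 57 falls entirely outside B.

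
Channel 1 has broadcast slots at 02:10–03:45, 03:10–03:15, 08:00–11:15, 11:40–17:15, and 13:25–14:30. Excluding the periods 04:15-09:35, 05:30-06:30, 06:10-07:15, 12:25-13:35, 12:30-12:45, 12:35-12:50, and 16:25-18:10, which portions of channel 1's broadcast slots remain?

A, merged: 02:10–03:45, 08:00–11:15, 11:40–17:15.
B, merged: 04:15–09:35, 12:25–13:35, 16:25–18:10.
02:10–03:45: no B overlap → unchanged.
08:00–11:15 minus B → 09:35–11:15.
11:40–17:15 minus B → 11:40–12:25, 13:35–16:25.

02:10–03:45, 09:35–11:15, 11:40–12:25, 13:35–16:25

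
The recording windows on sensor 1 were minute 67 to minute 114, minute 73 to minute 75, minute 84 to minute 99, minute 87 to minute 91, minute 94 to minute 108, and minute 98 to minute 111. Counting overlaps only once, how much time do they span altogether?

47 minutes

Merged: minute 67 to minute 114.
Length: 47 minutes.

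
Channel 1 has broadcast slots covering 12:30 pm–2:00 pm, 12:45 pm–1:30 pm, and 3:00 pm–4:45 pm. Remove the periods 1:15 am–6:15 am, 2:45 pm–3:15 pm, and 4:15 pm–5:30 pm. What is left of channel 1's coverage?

12:30 pm–2:00 pm, 3:15 pm–4:15 pm

A, merged: 12:30 pm–2:00 pm, 3:00 pm–4:45 pm.
12:30 pm–2:00 pm: no B overlap → unchanged.
3:00 pm–4:45 pm minus B → 3:15 pm–4:15 pm.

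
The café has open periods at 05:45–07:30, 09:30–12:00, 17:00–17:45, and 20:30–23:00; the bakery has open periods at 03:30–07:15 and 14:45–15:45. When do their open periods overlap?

05:45-07:15

05:45-07:30 ∩ B → 05:45-07:15.
09:30-12:00 meets no B interval.
17:00-17:45 meets no B interval.
20:30-23:00 meets no B interval.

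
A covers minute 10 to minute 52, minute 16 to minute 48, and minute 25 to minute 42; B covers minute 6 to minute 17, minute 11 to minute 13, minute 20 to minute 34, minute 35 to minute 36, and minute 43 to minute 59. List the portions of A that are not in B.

A, merged: minute 10 to minute 52.
B, merged: minute 6 to minute 17, minute 20 to minute 34, minute 35 to minute 36, minute 43 to minute 59.
minute 10 to minute 52 minus B → minute 17 to minute 20, minute 34 to minute 35, minute 36 to minute 43.

minute 17 to minute 20, minute 34 to minute 35, minute 36 to minute 43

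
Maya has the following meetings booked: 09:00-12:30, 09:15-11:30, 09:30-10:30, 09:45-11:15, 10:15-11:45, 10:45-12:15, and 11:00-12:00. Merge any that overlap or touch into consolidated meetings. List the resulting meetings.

09:15–11:30 overlaps/touches 09:00–12:30 → extend to 09:00–12:30.
09:30–10:30 overlaps/touches 09:00–12:30 → extend to 09:00–12:30.
09:45–11:15 overlaps/touches 09:00–12:30 → extend to 09:00–12:30.
10:15–11:45 overlaps/touches 09:00–12:30 → extend to 09:00–12:30.
10:45–12:15 overlaps/touches 09:00–12:30 → extend to 09:00–12:30.
11:00–12:00 overlaps/touches 09:00–12:30 → extend to 09:00–12:30.

09:00–12:30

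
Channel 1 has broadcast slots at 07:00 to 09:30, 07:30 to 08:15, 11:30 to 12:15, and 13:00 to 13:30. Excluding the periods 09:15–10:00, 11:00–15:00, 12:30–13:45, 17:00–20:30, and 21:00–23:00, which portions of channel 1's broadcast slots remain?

07:00–09:15

A, merged: 07:00–09:30, 11:30–12:15, 13:00–13:30.
B, merged: 09:15–10:00, 11:00–15:00, 17:00–20:30, 21:00–23:00.
07:00–09:30 \ B = 07:00–09:15.
11:30–12:15: entirely removed.
13:00–13:30: entirely removed.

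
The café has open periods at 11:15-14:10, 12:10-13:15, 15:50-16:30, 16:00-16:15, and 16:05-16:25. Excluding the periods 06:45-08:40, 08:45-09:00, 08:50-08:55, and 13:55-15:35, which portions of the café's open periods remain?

A, merged: 11:15–14:10, 15:50–16:30.
B, merged: 06:45–08:40, 08:45–09:00, 13:55–15:35.
11:15–14:10 \ B = 11:15–13:55.
15:50–16:30: nothing removed.

11:15–13:55, 15:50–16:30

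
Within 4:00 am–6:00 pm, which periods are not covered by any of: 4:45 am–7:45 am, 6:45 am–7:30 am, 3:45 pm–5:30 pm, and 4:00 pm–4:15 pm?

4:00 am-4:45 am, 7:45 am-3:45 pm, 5:30 pm-6:00 pm

Covered (merged): 4:45 am-7:45 am, 3:45 pm-5:30 pm.
Complement within 4:00 am-6:00 pm: 4:00 am-4:45 am, 7:45 am-3:45 pm, 5:30 pm-6:00 pm.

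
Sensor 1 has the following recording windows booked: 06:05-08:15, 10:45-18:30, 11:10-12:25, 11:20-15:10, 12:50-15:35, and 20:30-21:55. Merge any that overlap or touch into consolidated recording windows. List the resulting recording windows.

06:05–08:15, 10:45–18:30, 20:30–21:55

10:45–18:30 is disjoint → start new block.
11:10–12:25 overlaps/touches 10:45–18:30 → extend to 10:45–18:30.
11:20–15:10 overlaps/touches 10:45–18:30 → extend to 10:45–18:30.
12:50–15:35 overlaps/touches 10:45–18:30 → extend to 10:45–18:30.
20:30–21:55 is disjoint → start new block.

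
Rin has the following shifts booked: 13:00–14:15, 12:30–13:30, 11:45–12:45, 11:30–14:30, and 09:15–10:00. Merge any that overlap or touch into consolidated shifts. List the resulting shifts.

09:15–10:00, 11:30–14:30

Sort by start: 09:15–10:00, 11:30–14:30, 11:45–12:45, 12:30–13:30, 13:00–14:15.
11:30–14:30 is disjoint → start new block.
11:45–12:45 overlaps/touches 11:30–14:30 → extend to 11:30–14:30.
12:30–13:30 overlaps/touches 11:30–14:30 → extend to 11:30–14:30.
13:00–14:15 overlaps/touches 11:30–14:30 → extend to 11:30–14:30.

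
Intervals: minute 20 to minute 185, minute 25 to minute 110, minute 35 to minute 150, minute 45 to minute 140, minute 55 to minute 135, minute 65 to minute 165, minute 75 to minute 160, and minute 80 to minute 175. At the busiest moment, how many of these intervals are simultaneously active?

At minute 80, 8 of the intervals are simultaneously active.
No point has more.

8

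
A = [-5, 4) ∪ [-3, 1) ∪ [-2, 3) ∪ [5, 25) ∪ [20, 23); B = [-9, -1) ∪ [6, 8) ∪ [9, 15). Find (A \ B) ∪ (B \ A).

A, merged: [-5, 4), [5, 25).
Only in the first: [-1, 4), [5, 6), [8, 9), [15, 25).
Only in the second: [-9, -5).
Together these are the periods covered by exactly one.

[-9, -5) ∪ [-1, 4) ∪ [5, 6) ∪ [8, 9) ∪ [15, 25)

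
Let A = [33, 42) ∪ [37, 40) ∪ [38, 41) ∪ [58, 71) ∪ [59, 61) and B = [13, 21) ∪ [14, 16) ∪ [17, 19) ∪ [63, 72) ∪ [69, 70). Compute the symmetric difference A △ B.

[13, 21) ∪ [33, 42) ∪ [58, 63) ∪ [71, 72)

First set merges to [33, 42), [58, 71).
Second set merges to [13, 21), [63, 72).
A \ B = [33, 42), [58, 63).
B \ A = [13, 21), [71, 72).
Union of the two gives the symmetric difference.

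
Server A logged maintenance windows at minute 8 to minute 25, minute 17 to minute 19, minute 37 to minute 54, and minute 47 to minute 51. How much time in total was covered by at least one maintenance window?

Merged: minute 8 to minute 25, minute 37 to minute 54.
Lengths: 17 minutes + 17 minutes = 34 minutes.

34 minutes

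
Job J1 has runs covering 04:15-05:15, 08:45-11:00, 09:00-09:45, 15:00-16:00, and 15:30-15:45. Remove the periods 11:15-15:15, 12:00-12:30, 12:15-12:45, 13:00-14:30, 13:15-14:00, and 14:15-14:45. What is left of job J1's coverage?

A, merged: 04:15–05:15, 08:45–11:00, 15:00–16:00.
B, merged: 11:15–15:15.
04:15–05:15: nothing removed.
08:45–11:00: nothing removed.
15:00–16:00 \ B = 15:15–16:00.

04:15–05:15, 08:45–11:00, 15:15–16:00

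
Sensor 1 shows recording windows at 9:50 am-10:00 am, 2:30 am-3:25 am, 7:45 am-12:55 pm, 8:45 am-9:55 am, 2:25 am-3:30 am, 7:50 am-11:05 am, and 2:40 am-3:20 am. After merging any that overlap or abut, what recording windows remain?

2:25 am-3:30 am, 7:45 am-12:55 pm

Sort by start: 2:25 am-3:30 am, 2:30 am-3:25 am, 2:40 am-3:20 am, 7:45 am-12:55 pm, 7:50 am-11:05 am, 8:45 am-9:55 am, 9:50 am-10:00 am.
2:30 am-3:25 am overlaps/touches 2:25 am-3:30 am → extend to 2:25 am-3:30 am.
2:40 am-3:20 am overlaps/touches 2:25 am-3:30 am → extend to 2:25 am-3:30 am.
7:45 am-12:55 pm is disjoint → start new block.
7:50 am-11:05 am overlaps/touches 7:45 am-12:55 pm → extend to 7:45 am-12:55 pm.
8:45 am-9:55 am overlaps/touches 7:45 am-12:55 pm → extend to 7:45 am-12:55 pm.
9:50 am-10:00 am overlaps/touches 7:45 am-12:55 pm → extend to 7:45 am-12:55 pm.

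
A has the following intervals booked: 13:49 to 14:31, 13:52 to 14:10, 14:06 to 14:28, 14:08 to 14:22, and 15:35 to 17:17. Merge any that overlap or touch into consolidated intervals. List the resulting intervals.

13:49–14:31, 15:35–17:17

13:52–14:10 overlaps/touches 13:49–14:31 → extend to 13:49–14:31.
14:06–14:28 overlaps/touches 13:49–14:31 → extend to 13:49–14:31.
14:08–14:22 overlaps/touches 13:49–14:31 → extend to 13:49–14:31.
15:35–17:17 is disjoint → start new block.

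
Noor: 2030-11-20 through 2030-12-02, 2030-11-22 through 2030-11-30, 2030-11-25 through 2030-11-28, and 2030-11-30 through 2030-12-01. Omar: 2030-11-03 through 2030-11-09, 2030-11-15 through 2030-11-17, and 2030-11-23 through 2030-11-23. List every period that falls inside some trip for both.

A, merged: 2030-11-20 through 2030-12-02.
2030-11-20 through 2030-12-02 ∩ B → 2030-11-23 through 2030-11-23.

2030-11-23 through 2030-11-23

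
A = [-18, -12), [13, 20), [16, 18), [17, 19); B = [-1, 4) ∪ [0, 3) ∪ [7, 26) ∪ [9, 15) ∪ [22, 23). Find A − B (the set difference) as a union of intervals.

[-18, -12)

A, merged: [-18, -12), [13, 20).
B, merged: [-1, 4), [7, 26).
[-18, -12): no B overlap → unchanged.
[13, 20): fully covered by B → removed.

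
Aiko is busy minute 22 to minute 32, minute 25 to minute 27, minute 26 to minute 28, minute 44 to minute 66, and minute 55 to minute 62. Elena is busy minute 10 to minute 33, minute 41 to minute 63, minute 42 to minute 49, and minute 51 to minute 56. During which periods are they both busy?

A, merged: minute 22 to minute 32, minute 44 to minute 66.
B, merged: minute 10 to minute 33, minute 41 to minute 63.
minute 22 to minute 32 overlaps B on minute 22 to minute 32.
minute 44 to minute 66 overlaps B on minute 44 to minute 63.

minute 22 to minute 32, minute 44 to minute 63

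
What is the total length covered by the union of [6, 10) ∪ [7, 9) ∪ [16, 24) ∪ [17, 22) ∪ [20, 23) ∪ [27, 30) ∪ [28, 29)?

Merged: [6, 10), [16, 24), [27, 30).
Lengths: 4 + 8 + 3 = 15.

15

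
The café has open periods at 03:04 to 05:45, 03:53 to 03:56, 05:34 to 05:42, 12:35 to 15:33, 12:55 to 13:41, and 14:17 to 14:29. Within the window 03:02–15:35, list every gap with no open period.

03:02–03:04, 05:45–12:35, 15:33–15:35

Covered (merged): 03:04–05:45, 12:35–15:33.
Complement within 03:02–15:35: 03:02–03:04, 05:45–12:35, 15:33–15:35.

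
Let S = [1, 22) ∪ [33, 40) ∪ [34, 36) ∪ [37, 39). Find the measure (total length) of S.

28

Merged: [1, 22), [33, 40).
Lengths: 21 + 7 = 28.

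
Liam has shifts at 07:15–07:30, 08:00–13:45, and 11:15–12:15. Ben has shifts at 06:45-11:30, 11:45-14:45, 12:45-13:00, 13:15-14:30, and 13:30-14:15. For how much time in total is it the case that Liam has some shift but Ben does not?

15 min

First set merges to 07:15–07:30, 08:00–13:45.
Second set merges to 06:45–11:30, 11:45–14:45.
A \ B = 11:30–11:45.
Total: 15 min.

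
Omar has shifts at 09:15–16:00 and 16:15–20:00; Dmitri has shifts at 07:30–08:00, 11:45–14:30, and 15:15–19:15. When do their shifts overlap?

11:45–14:30, 15:15–16:00, 16:15–19:15

09:15–16:00 meets the second set on 11:45–14:30, 15:15–16:00.
16:15–20:00 meets the second set on 16:15–19:15.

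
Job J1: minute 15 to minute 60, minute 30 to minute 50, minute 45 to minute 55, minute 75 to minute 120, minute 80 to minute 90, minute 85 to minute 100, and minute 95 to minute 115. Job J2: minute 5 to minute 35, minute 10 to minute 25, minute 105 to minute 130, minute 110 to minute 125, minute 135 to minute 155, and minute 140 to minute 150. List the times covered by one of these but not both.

minute 5 to minute 15, minute 35 to minute 60, minute 75 to minute 105, minute 120 to minute 130, minute 135 to minute 155

A, merged: minute 15 to minute 60, minute 75 to minute 120.
B, merged: minute 5 to minute 35, minute 105 to minute 130, minute 135 to minute 155.
A but not B: minute 35 to minute 60, minute 75 to minute 105.
B but not A: minute 5 to minute 15, minute 120 to minute 130, minute 135 to minute 155.
Combining gives A △ B.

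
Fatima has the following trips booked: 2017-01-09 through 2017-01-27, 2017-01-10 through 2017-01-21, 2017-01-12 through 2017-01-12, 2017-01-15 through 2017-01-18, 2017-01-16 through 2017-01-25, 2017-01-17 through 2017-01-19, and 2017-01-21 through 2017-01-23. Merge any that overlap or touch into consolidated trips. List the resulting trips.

2017-01-09 through 2017-01-27

2017-01-10 through 2017-01-21 overlaps/touches 2017-01-09 through 2017-01-27 → extend to 2017-01-09 through 2017-01-27.
2017-01-12 through 2017-01-12 overlaps/touches 2017-01-09 through 2017-01-27 → extend to 2017-01-09 through 2017-01-27.
2017-01-15 through 2017-01-18 overlaps/touches 2017-01-09 through 2017-01-27 → extend to 2017-01-09 through 2017-01-27.
2017-01-16 through 2017-01-25 overlaps/touches 2017-01-09 through 2017-01-27 → extend to 2017-01-09 through 2017-01-27.
2017-01-17 through 2017-01-19 overlaps/touches 2017-01-09 through 2017-01-27 → extend to 2017-01-09 through 2017-01-27.
2017-01-21 through 2017-01-23 overlaps/touches 2017-01-09 through 2017-01-27 → extend to 2017-01-09 through 2017-01-27.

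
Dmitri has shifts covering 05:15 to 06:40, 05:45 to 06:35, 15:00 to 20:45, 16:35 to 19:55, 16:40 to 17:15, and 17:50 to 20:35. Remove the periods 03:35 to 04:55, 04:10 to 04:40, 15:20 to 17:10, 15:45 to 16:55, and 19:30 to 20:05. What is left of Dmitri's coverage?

05:15–06:40, 15:00–15:20, 17:10–19:30, 20:05–20:45

First set merges to 05:15–06:40, 15:00–20:45.
Second set merges to 03:35–04:55, 15:20–17:10, 19:30–20:05.
05:15–06:40 is untouched.
15:00–20:45 with B removed leaves 15:00–15:20, 17:10–19:30, 20:05–20:45.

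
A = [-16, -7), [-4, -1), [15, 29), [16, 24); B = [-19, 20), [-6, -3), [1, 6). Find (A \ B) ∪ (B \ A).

First set merges to [-16, -7), [-4, -1), [15, 29).
Second set merges to [-19, 20).
Only in the first: [20, 29).
Only in the second: [-19, -16), [-7, -4), [-1, 15).
Together these are the periods covered by exactly one.

[-19, -16) ∪ [-7, -4) ∪ [-1, 15) ∪ [20, 29)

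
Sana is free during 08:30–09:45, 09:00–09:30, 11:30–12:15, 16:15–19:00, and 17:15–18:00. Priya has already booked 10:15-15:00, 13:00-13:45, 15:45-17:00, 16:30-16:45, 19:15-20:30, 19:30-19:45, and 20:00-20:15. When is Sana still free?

Merge the first list: 08:30–09:45, 11:30–12:15, 16:15–19:00.
Merge the second list: 10:15–15:00, 15:45–17:00, 19:15–20:30.
08:30–09:45: no B overlap → unchanged.
11:30–12:15: fully covered by B → removed.
16:15–19:00 minus B → 17:00–19:00.

08:30–09:45, 17:00–19:00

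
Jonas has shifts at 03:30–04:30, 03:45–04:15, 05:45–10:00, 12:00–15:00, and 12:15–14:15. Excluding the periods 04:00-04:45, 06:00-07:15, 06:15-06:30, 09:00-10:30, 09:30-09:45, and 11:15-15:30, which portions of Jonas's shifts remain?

03:30–04:00, 05:45–06:00, 07:15–09:00

Merge the first list: 03:30–04:30, 05:45–10:00, 12:00–15:00.
Merge the second list: 04:00–04:45, 06:00–07:15, 09:00–10:30, 11:15–15:30.
03:30–04:30 with B removed leaves 03:30–04:00.
05:45–10:00 with B removed leaves 05:45–06:00, 07:15–09:00.
12:00–15:00 lies entirely inside B → drops out.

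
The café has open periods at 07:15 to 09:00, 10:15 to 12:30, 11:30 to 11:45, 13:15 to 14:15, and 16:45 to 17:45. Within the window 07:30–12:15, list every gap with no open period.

The merged coverage is 07:15–09:00, 10:15–12:30, 13:15–14:15, 16:45–17:45.
Gaps within 07:30–12:15: 09:00–10:15.

09:00–10:15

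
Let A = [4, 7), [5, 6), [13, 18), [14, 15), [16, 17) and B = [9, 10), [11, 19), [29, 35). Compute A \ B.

[4, 7)

First set merges to [4, 7), [13, 18).
[4, 7) is untouched.
[13, 18) lies entirely inside B → drops out.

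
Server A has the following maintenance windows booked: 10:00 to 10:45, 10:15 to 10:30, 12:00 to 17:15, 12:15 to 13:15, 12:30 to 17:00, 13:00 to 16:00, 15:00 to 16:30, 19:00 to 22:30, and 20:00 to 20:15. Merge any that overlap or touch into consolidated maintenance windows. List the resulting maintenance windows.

10:00–10:45, 12:00–17:15, 19:00–22:30

10:15–10:30 overlaps/touches 10:00–10:45 → extend to 10:00–10:45.
12:00–17:15 is disjoint → start new block.
12:15–13:15 overlaps/touches 12:00–17:15 → extend to 12:00–17:15.
12:30–17:00 overlaps/touches 12:00–17:15 → extend to 12:00–17:15.
13:00–16:00 overlaps/touches 12:00–17:15 → extend to 12:00–17:15.
15:00–16:30 overlaps/touches 12:00–17:15 → extend to 12:00–17:15.
19:00–22:30 is disjoint → start new block.
20:00–20:15 overlaps/touches 19:00–22:30 → extend to 19:00–22:30.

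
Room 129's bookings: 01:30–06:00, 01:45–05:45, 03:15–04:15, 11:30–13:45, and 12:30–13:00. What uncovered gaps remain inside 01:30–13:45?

After merging, the occupied span is 01:30–06:00, 11:30–13:45.
Gaps within 01:30–13:45: 06:00–11:30.

06:00–11:30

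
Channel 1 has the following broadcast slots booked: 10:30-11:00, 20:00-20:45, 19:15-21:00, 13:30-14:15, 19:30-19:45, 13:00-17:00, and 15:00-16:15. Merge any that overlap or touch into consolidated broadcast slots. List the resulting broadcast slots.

10:30–11:00, 13:00–17:00, 19:15–21:00

Sort by start: 10:30–11:00, 13:00–17:00, 13:30–14:15, 15:00–16:15, 19:15–21:00, 19:30–19:45, 20:00–20:45.
13:00–17:00 is disjoint → start new block.
13:30–14:15 overlaps/touches 13:00–17:00 → extend to 13:00–17:00.
15:00–16:15 overlaps/touches 13:00–17:00 → extend to 13:00–17:00.
19:15–21:00 is disjoint → start new block.
19:30–19:45 overlaps/touches 19:15–21:00 → extend to 19:15–21:00.
20:00–20:45 overlaps/touches 19:15–21:00 → extend to 19:15–21:00.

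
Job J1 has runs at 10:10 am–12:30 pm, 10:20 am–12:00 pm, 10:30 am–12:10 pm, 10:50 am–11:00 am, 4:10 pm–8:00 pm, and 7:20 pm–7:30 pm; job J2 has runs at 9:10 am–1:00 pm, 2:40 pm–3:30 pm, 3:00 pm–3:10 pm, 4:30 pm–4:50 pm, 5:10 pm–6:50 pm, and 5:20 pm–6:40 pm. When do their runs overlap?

Merge the first list: 10:10 am-12:30 pm, 4:10 pm-8:00 pm.
Merge the second list: 9:10 am-1:00 pm, 2:40 pm-3:30 pm, 4:30 pm-4:50 pm, 5:10 pm-6:50 pm.
10:10 am-12:30 pm ∩ B → 10:10 am-12:30 pm.
4:10 pm-8:00 pm ∩ B → 4:30 pm-4:50 pm, 5:10 pm-6:50 pm.

10:10 am-12:30 pm, 4:30 pm-4:50 pm, 5:10 pm-6:50 pm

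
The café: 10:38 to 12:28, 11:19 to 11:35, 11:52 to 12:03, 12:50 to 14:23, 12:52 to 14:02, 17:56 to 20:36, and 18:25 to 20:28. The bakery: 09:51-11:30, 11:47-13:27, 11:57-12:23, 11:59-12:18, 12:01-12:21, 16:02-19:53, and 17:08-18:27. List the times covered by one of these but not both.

A, merged: 10:38-12:28, 12:50-14:23, 17:56-20:36.
B, merged: 09:51-11:30, 11:47-13:27, 16:02-19:53.
A but not B: 11:30-11:47, 13:27-14:23, 19:53-20:36.
B but not A: 09:51-10:38, 12:28-12:50, 16:02-17:56.
Combining gives A △ B.

09:51-10:38, 11:30-11:47, 12:28-12:50, 13:27-14:23, 16:02-17:56, 19:53-20:36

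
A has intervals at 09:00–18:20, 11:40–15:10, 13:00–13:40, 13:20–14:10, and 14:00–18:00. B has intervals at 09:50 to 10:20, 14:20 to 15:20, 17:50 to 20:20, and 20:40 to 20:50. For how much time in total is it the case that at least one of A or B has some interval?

11 h 30 min

Merge the first list: 09:00–18:20.
A ∪ B = 09:00–20:20, 20:40–20:50.
Total: 11 h 20 min + 10 min = 11 h 30 min.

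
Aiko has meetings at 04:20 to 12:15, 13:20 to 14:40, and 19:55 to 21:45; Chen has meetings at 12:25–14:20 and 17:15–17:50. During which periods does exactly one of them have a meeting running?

04:20–12:15, 12:25–13:20, 14:20–14:40, 17:15–17:50, 19:55–21:45

A but not B: 04:20–12:15, 14:20–14:40, 19:55–21:45.
B but not A: 12:25–13:20, 17:15–17:50.
Combining gives A △ B.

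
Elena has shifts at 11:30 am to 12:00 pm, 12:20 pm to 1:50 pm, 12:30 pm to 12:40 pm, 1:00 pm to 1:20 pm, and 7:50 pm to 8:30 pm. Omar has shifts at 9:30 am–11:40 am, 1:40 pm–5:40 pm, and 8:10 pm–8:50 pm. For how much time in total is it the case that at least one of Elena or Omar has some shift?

8 h 50 min

First set merges to 11:30 am–12:00 pm, 12:20 pm–1:50 pm, 7:50 pm–8:30 pm.
A ∪ B = 9:30 am–12:00 pm, 12:20 pm–5:40 pm, 7:50 pm–8:50 pm.
Total: 2 h 30 min + 5 h 20 min + 1 h = 8 h 50 min.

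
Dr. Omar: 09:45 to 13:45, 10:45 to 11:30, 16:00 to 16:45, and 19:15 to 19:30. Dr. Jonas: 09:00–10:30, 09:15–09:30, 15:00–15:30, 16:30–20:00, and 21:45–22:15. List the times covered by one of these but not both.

09:00–09:45, 10:30–13:45, 15:00–15:30, 16:00–16:30, 16:45–19:15, 19:30–20:00, 21:45–22:15

A, merged: 09:45–13:45, 16:00–16:45, 19:15–19:30.
B, merged: 09:00–10:30, 15:00–15:30, 16:30–20:00, 21:45–22:15.
Only in the first: 10:30–13:45, 16:00–16:30.
Only in the second: 09:00–09:45, 15:00–15:30, 16:45–19:15, 19:30–20:00, 21:45–22:15.
Together these are the periods covered by exactly one.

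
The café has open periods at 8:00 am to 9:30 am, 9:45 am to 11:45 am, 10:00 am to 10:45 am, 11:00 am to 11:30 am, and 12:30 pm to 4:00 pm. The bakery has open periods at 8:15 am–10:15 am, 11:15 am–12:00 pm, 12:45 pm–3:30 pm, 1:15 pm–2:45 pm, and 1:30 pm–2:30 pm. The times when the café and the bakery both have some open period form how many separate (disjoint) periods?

4

Merge the first list: 8:00 am–9:30 am, 9:45 am–11:45 am, 12:30 pm–4:00 pm.
Merge the second list: 8:15 am–10:15 am, 11:15 am–12:00 pm, 12:45 pm–3:30 pm.
A ∩ B = 8:15 am–9:30 am, 9:45 am–10:15 am, 11:15 am–11:45 am, 12:45 pm–3:30 pm.
That is 4 disjoint pieces.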